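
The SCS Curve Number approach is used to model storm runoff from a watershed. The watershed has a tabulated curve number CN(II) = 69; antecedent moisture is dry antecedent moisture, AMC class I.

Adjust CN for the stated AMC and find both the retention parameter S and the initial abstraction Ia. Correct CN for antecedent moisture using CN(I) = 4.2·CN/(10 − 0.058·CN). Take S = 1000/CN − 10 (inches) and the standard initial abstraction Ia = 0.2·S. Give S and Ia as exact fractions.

Adjust CN=69 to AMC I: 4.2·69/(10 − 0.058·69) → (1449/5) ÷ (2999/500) = 144900/2999 ≈ 48.316
Max retention: S = 1000/(144900/2999) − 10 = 15500/1449 in (≈ 10.697 in)
Ia = 0.2S: 0.2·10.697 = 2.139 in (exactly 3100/1449)

S = 15500/1449 in ≈ 10.697 in; Ia = 3100/1449 in ≈ 2.139 in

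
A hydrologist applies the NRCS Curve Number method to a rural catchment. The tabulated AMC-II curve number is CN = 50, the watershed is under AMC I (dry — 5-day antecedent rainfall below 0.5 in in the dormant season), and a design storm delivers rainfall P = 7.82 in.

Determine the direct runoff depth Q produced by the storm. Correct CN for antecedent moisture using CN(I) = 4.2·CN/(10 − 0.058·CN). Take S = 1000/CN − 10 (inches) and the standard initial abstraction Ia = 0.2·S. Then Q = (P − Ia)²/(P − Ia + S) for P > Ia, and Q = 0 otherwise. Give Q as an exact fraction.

Dry (AMC I): CN(I) = 4.2·50/(10 − 0.058·50) = 210/(71/10) = 2100/71 ≈ 29.577
Max retention: S = 1000/(2100/71) − 10 = 500/21 in (≈ 23.810 in)
Ia = 0.2·(500/21) = 100/21 in ≈ 4.762 in
Excess rainfall: 7.820 − 4.762 = 3.058 in; P > Ia so Q > 0
Q = (3211/1050)²/((3211/1050) + 500/21) = (10310521/1102500)/(28211/1050) = 10310521/29621550 in ≈ 0.348 in

Q = 10310521/29621550 in ≈ 0.348 in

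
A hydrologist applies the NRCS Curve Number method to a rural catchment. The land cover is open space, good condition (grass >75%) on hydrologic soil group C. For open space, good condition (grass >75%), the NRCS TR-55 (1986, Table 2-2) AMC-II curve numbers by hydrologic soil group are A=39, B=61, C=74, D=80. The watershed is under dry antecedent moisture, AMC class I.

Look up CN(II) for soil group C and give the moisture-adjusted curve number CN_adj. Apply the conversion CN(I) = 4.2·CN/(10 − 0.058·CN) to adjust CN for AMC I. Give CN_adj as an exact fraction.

CN_adj = 77700/1427 ≈ 54.450

NRCS table: open space, good condition (grass >75%), soil group C → CN(II) = 74
CN(I) from CN(II)=74: (4.2·74)/(10 − 0.058·74) = 77700/1427 ≈ 54.450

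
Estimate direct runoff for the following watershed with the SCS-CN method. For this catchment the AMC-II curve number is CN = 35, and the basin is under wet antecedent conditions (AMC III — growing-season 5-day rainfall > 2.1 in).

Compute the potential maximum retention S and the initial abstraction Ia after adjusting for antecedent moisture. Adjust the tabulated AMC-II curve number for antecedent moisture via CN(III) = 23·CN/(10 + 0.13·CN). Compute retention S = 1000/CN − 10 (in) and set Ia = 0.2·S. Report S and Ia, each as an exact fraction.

CN(III) from CN(II)=35: (23·35)/(10 + 0.13·35) = 16100/291 ≈ 55.326
Retention S: 1000/CN − 10 with CN=55.326 → S = 1300/161 ≈ 8.075 in
Ia = 0.2·(1300/161) = 260/161 in ≈ 1.615 in

S = 1300/161 in ≈ 8.075 in; Ia = 260/161 in ≈ 1.615 in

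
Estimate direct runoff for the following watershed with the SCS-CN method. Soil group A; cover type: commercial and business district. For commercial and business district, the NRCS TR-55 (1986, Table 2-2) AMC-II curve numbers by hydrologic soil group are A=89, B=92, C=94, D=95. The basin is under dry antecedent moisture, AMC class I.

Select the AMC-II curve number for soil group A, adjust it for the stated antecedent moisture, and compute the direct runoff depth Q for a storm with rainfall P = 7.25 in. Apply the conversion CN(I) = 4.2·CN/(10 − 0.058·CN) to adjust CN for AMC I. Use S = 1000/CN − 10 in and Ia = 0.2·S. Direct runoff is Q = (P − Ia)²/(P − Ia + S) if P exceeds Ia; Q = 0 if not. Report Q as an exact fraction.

NRCS table: commercial and business district, soil group A → CN(II) = 89
CN(I) from CN(II)=89: (4.2·89)/(10 − 0.058·89) = 186900/2419 ≈ 77.263
S = 1000/(186900/2419) − 10 = 5500/1869 in ≈ 2.943 in
Ia = 0.2·(5500/1869) = 1100/1869 in ≈ 0.589 in
Excess rainfall: 7.250 − 0.589 = 6.661 in; P > Ia so Q > 0
Runoff Q = (P−Ia)²/(P−Ia+S) = (6.661)²/(6.661+2.943) = 2480139601/536784276 ≈ 4.620 in

Q = 2480139601/536784276 in ≈ 4.620 in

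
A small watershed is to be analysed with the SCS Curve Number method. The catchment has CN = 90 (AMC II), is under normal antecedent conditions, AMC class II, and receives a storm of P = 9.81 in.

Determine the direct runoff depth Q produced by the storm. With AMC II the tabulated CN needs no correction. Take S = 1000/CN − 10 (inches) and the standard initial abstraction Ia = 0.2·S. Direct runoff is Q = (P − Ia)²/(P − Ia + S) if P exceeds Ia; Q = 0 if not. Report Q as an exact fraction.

AMC II — tabulated CN = 90 applies directly.
Retention S: 1000/CN − 10 with CN=90.000 → S = 10/9 ≈ 1.111 in
Ia = 0.2S: 0.2·1.111 = 0.222 in (exactly 2/9)
P − Ia = 9.810 − 0.222 = 8629/900 ≈ 9.588 in (> 0, runoff occurs)
Q = (8629/900)²/((8629/900) + 10/9) = (74459641/810000)/(9629/900) = 74459641/8666100 in ≈ 8.592 in

Q = 74459641/8666100 in ≈ 8.592 in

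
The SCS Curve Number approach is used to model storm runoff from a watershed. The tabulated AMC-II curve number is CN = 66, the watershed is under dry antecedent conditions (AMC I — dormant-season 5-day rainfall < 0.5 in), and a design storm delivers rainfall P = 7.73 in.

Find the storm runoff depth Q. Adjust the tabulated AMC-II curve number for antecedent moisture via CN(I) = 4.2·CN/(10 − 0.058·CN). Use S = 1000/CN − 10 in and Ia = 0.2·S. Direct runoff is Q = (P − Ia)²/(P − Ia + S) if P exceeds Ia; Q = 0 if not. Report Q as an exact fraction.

CN(I) from CN(II)=66: (4.2·66)/(10 − 0.058·66) = 69300/1543 ≈ 44.913
Retention S: 1000/CN − 10 with CN=44.913 → S = 8500/693 ≈ 12.266 in
Initial abstraction Ia = S/5 = (8500/693)/5 = 1700/693 ≈ 2.453 in
P − Ia = 7.730 − 2.453 = 365689/69300 ≈ 5.277 in (> 0, runoff occurs)
Q = (365689/69300)²/((365689/69300) + 8500/693) = (133728444721/4802490000)/(1215689/69300) = 133728444721/84247247700 in ≈ 1.587 in

Q = 133728444721/84247247700 in ≈ 1.587 in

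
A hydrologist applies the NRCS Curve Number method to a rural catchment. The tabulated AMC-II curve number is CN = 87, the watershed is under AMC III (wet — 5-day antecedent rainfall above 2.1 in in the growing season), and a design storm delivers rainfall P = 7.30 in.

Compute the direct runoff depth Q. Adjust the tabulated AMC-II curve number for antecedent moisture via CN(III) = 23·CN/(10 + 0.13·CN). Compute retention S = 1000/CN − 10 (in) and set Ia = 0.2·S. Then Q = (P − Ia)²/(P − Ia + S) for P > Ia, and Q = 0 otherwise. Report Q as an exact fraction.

Wet (AMC III): CN(III) = 23·87/(10 + 0.13·87) = 2001/(2131/100) = 200100/2131 ≈ 93.900
S = 1000/(200100/2131) − 10 = 1300/2001 in ≈ 0.650 in
Ia = 0.2·(1300/2001) = 260/2001 in ≈ 0.130 in
Excess rainfall: 7.300 − 0.130 = 7.170 in; P > Ia so Q > 0
Q = (143473/20010)²/((143473/20010) + 1300/2001) = (20584501729/400400100)/(156473/20010) = 20584501729/3131024730 in ≈ 6.574 in

Q = 20584501729/3131024730 in ≈ 6.574 in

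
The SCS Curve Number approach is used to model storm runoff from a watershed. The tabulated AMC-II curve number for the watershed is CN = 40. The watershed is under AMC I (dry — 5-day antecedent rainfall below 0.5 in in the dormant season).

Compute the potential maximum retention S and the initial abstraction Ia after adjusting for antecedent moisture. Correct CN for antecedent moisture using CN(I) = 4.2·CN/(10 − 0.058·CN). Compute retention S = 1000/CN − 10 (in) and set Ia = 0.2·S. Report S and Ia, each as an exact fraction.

S = 250/7 in ≈ 35.714 in; Ia = 50/7 in ≈ 7.143 in

Dry (AMC I): CN(I) = 4.2·40/(10 − 0.058·40) = 168/(192/25) = 175/8 ≈ 21.875
S = 1000/(175/8) − 10 = 250/7 in ≈ 35.714 in
Ia = 0.2·(250/7) = 50/7 in ≈ 7.143 in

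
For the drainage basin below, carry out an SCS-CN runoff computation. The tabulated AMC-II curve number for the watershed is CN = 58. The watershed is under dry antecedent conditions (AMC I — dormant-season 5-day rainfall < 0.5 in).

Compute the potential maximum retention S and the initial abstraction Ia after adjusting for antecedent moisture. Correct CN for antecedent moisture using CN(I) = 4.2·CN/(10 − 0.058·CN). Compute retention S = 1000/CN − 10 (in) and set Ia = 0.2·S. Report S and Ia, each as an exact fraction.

S = 500/29 in ≈ 17.241 in; Ia = 100/29 in ≈ 3.448 in

CN(I) from CN(II)=58: (4.2·58)/(10 − 0.058·58) = 2900/79 ≈ 36.709
Retention S: 1000/CN − 10 with CN=36.709 → S = 500/29 ≈ 17.241 in
Ia = 0.2S: 0.2·17.241 = 3.448 in (exactly 100/29)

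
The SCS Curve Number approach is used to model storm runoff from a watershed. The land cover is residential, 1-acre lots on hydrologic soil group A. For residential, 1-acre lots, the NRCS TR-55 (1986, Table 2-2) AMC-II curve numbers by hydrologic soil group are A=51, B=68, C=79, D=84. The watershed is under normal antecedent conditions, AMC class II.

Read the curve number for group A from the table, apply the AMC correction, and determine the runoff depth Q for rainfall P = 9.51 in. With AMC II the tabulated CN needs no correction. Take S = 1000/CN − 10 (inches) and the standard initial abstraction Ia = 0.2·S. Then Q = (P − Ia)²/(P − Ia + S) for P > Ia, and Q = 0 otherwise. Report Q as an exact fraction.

Q = 1497767401/447275100 in ≈ 3.349 in

NRCS table: residential, 1-acre lots, soil group A → CN(II) = 51
AMC II — tabulated CN = 51 applies directly.
Max retention: S = 1000/51 − 10 = 490/51 in (≈ 9.608 in)
Ia = 0.2·(490/51) = 98/51 in ≈ 1.922 in
Excess rainfall: 9.510 − 1.922 = 7.588 in; P > Ia so Q > 0
Q: (38701/5100)² ÷ (87701/5100) = 1497767401/447275100 in (≈ 3.349 in)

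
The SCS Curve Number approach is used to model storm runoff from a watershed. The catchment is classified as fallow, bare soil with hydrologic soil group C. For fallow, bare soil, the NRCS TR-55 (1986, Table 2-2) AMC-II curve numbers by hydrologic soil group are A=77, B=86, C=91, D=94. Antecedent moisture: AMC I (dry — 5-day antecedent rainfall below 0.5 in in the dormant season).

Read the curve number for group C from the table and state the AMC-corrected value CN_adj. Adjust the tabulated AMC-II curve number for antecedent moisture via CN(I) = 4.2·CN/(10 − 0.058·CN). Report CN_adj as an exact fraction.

CN_adj = 63700/787 ≈ 80.940

NRCS table: fallow, bare soil, soil group C → CN(II) = 91
Dry (AMC I): CN(I) = 4.2·91/(10 − 0.058·91) = (1911/5)/(2361/500) = 63700/787 ≈ 80.940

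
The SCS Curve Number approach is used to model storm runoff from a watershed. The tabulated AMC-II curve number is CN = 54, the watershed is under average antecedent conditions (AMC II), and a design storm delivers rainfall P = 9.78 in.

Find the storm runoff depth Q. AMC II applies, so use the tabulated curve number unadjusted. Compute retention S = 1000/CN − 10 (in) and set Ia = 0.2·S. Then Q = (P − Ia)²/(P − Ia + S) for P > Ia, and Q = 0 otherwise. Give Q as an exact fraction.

AMC II — tabulated CN = 54 applies directly.
S = 1000/54 − 10 = 230/27 in ≈ 8.519 in
Ia = 0.2S: 0.2·8.519 = 1.704 in (exactly 46/27)
Excess rainfall: 9.780 − 1.704 = 8.076 in; P > Ia so Q > 0
Q = (10903/1350)²/((10903/1350) + 230/27) = (118875409/1822500)/(22403/1350) = 118875409/30244050 in ≈ 3.931 in

Q = 118875409/30244050 in ≈ 3.931 in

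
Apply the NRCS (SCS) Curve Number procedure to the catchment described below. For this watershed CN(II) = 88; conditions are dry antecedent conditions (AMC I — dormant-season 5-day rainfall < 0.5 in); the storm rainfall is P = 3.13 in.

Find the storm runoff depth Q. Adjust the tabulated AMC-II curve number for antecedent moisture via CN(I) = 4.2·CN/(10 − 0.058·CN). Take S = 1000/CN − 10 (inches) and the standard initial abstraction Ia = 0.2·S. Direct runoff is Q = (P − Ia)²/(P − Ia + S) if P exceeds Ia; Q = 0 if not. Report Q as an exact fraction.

Q = 364848201/339577700 in ≈ 1.074 in

Adjust CN=88 to AMC I: 4.2·88/(10 − 0.058·88) → (1848/5) ÷ (612/125) = 3850/51 ≈ 75.490
S = 1000/(3850/51) − 10 = 250/77 in ≈ 3.247 in
Ia = 0.2S: 0.2·3.247 = 0.649 in (exactly 50/77)
Excess rainfall: 3.130 − 0.649 = 2.481 in; P > Ia so Q > 0
Q = (19101/7700)²/((19101/7700) + 250/77) = (364848201/59290000)/(44101/7700) = 364848201/339577700 in ≈ 1.074 in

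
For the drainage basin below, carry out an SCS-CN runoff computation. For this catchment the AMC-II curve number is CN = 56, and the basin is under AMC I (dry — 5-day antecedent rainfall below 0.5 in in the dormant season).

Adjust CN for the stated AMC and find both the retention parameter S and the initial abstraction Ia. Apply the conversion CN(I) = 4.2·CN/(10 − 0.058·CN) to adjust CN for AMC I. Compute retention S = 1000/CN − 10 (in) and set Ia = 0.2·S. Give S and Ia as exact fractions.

S = 2750/147 in ≈ 18.707 in; Ia = 550/147 in ≈ 3.741 in

CN(I) from CN(II)=56: (4.2·56)/(10 − 0.058·56) = 7350/211 ≈ 34.834
Max retention: S = 1000/(7350/211) − 10 = 2750/147 in (≈ 18.707 in)
Initial abstraction Ia = S/5 = (2750/147)/5 = 550/147 ≈ 3.741 in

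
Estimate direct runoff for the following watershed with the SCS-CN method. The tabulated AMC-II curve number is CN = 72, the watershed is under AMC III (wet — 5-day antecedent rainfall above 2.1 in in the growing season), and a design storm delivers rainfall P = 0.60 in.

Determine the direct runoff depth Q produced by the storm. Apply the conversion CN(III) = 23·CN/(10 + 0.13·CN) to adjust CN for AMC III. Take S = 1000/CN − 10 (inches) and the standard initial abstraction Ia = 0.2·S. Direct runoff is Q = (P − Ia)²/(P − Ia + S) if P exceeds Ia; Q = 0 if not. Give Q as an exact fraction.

Wet (AMC III): CN(III) = 23·72/(10 + 0.13·72) = 1656/(484/25) = 10350/121 ≈ 85.537
Max retention: S = 1000/(10350/121) − 10 = 350/207 in (≈ 1.691 in)
Initial abstraction Ia = S/5 = (350/207)/5 = 70/207 ≈ 0.338 in
Since P=0.600 > Ia=0.338: effective rainfall P−Ia = 271/1035 in
Q = (271/1035)²/((271/1035) + 350/207) = (73441/1071225)/(2021/1035) = 73441/2091735 in ≈ 0.035 in

Q = 73441/2091735 in ≈ 0.035 in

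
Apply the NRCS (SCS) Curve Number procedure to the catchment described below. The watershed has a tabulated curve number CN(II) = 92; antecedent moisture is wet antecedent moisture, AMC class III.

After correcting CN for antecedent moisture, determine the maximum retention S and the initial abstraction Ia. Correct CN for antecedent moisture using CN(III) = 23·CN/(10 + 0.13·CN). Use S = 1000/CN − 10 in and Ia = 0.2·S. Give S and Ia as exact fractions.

CN(III) from CN(II)=92: (23·92)/(10 + 0.13·92) = 52900/549 ≈ 96.357
Max retention: S = 1000/(52900/549) − 10 = 200/529 in (≈ 0.378 in)
Ia = 0.2S: 0.2·0.378 = 0.076 in (exactly 40/529)

S = 200/529 in ≈ 0.378 in; Ia = 40/529 in ≈ 0.076 in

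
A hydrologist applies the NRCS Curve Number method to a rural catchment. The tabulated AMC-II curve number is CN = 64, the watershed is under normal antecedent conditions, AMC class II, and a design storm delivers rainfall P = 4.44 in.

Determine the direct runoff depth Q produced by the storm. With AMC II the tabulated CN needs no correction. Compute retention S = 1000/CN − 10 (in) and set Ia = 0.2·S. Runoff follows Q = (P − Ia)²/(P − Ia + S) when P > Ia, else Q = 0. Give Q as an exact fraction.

Q = 146523/119200 in ≈ 1.229 in

CN(II) = 64; AMC II needs no correction.
Max retention: S = 1000/64 − 10 = 45/8 in (≈ 5.625 in)
Ia = 0.2·(45/8) = 9/8 in ≈ 1.125 in
P − Ia = 4.440 − 1.125 = 663/200 ≈ 3.315 in (> 0, runoff occurs)
Q: (663/200)² ÷ (447/50) = 146523/119200 in (≈ 1.229 in)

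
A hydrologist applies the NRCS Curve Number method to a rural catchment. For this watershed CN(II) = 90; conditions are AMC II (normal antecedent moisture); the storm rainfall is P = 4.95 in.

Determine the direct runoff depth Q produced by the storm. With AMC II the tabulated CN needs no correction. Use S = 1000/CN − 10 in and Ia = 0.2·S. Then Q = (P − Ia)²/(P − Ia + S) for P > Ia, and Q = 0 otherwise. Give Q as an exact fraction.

AMC II — tabulated CN = 90 applies directly.
Retention S: 1000/CN − 10 with CN=90.000 → S = 10/9 ≈ 1.111 in
Initial abstraction Ia = S/5 = (10/9)/5 = 2/9 ≈ 0.222 in
Excess rainfall: 4.950 − 0.222 = 4.728 in; P > Ia so Q > 0
Q = (851/180)²/((851/180) + 10/9) = (724201/32400)/(1051/180) = 724201/189180 in ≈ 3.828 in

Q = 724201/189180 in ≈ 3.828 in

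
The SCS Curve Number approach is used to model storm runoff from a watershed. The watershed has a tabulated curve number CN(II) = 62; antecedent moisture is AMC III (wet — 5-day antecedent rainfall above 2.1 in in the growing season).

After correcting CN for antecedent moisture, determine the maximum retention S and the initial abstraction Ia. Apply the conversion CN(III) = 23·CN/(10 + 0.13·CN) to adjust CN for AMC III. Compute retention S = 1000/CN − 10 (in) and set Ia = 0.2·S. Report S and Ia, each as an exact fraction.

S = 1900/713 in ≈ 2.665 in; Ia = 380/713 in ≈ 0.533 in

CN(III) from CN(II)=62: (23·62)/(10 + 0.13·62) = 71300/903 ≈ 78.959
S = 1000/(71300/903) − 10 = 1900/713 in ≈ 2.665 in
Ia = 0.2S: 0.2·2.665 = 0.533 in (exactly 380/713)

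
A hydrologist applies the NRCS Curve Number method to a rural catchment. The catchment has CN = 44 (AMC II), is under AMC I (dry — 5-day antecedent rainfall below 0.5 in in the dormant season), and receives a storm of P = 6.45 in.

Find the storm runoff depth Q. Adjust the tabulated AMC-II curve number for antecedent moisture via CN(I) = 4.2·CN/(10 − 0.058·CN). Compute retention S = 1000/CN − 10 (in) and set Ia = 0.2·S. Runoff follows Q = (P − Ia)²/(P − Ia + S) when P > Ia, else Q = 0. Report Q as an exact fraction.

CN(I) from CN(II)=44: (4.2·44)/(10 − 0.058·44) = 3300/133 ≈ 24.812
Retention S: 1000/CN − 10 with CN=24.812 → S = 1000/33 ≈ 30.303 in
Ia = 0.2S: 0.2·30.303 = 6.061 in (exactly 200/33)
Since P=6.450 > Ia=6.061: effective rainfall P−Ia = 257/660 in
Q = (257/660)²/((257/660) + 1000/33) = (66049/435600)/(20257/660) = 66049/13369620 in ≈ 0.005 in

Q = 66049/13369620 in ≈ 0.005 in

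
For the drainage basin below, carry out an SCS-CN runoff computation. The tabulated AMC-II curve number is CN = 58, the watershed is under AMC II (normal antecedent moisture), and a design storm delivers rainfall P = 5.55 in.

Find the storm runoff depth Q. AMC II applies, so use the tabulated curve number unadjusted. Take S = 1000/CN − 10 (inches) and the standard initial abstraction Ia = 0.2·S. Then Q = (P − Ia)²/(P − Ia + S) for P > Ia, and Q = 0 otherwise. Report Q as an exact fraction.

Q = 628849/423980 in ≈ 1.483 in

CN(II) = 58; AMC II needs no correction.
Max retention: S = 1000/58 − 10 = 210/29 in (≈ 7.241 in)
Ia = 0.2·(210/29) = 42/29 in ≈ 1.448 in
P − Ia = 5.550 − 1.448 = 2379/580 ≈ 4.102 in (> 0, runoff occurs)
Q: (2379/580)² ÷ (6579/580) = 628849/423980 in (≈ 1.483 in)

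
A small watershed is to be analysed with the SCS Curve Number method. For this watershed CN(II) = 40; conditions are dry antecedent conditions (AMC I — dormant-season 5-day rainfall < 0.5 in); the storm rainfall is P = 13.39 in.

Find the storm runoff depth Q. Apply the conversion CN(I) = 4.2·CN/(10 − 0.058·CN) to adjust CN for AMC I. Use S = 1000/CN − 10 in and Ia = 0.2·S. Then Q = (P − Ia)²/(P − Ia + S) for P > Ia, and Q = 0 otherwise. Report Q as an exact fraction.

Q = 19123129/20561100 in ≈ 0.930 in

Adjust CN=40 to AMC I: 4.2·40/(10 − 0.058·40) → 168 ÷ (192/25) = 175/8 ≈ 21.875
S = 1000/(175/8) − 10 = 250/7 in ≈ 35.714 in
Ia = 0.2·(250/7) = 50/7 in ≈ 7.143 in
Since P=13.390 > Ia=7.143: effective rainfall P−Ia = 4373/700 in
Q = (4373/700)²/((4373/700) + 250/7) = (19123129/490000)/(29373/700) = 19123129/20561100 in ≈ 0.930 in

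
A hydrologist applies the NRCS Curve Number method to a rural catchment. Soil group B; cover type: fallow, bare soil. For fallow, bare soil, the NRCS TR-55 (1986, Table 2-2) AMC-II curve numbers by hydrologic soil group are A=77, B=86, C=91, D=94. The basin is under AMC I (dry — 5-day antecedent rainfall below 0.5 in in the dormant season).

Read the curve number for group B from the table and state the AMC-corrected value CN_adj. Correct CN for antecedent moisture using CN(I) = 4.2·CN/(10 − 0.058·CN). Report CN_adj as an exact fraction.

NRCS table: fallow, bare soil, soil group B → CN(II) = 86
CN(I) from CN(II)=86: (4.2·86)/(10 − 0.058·86) = 12900/179 ≈ 72.067

CN_adj = 12900/179 ≈ 72.067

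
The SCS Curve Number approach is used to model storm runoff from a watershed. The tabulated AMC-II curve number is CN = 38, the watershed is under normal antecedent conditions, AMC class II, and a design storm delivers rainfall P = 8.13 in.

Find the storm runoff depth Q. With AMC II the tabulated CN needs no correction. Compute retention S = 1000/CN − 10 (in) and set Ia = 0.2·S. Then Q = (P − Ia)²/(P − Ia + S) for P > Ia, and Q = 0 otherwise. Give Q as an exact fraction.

Q = 85507009/76469300 in ≈ 1.118 in

Average conditions: CN = 38 (no AMC adjustment).
Retention S: 1000/CN − 10 with CN=38.000 → S = 310/19 ≈ 16.316 in
Ia = 0.2·(310/19) = 62/19 in ≈ 3.263 in
Since P=8.130 > Ia=3.263: effective rainfall P−Ia = 9247/1900 in
Runoff Q = (P−Ia)²/(P−Ia+S) = (4.867)²/(4.867+16.316) = 85507009/76469300 ≈ 1.118 in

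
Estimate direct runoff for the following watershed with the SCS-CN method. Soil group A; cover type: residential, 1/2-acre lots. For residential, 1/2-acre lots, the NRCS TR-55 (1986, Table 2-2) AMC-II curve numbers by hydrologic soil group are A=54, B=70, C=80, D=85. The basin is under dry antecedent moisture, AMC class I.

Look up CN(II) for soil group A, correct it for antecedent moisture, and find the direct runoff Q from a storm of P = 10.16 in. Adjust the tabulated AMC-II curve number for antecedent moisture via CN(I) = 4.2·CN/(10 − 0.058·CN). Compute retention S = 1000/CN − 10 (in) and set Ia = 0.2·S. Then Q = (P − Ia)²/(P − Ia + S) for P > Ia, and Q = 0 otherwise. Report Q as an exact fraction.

Q = 3742682162/2650852575 in ≈ 1.412 in

NRCS table: residential, 1/2-acre lots, soil group A → CN(II) = 54
CN(I) from CN(II)=54: (4.2·54)/(10 − 0.058·54) = 56700/1717 ≈ 33.023
Max retention: S = 1000/(56700/1717) − 10 = 11500/567 in (≈ 20.282 in)
Ia = 0.2S: 0.2·20.282 = 4.056 in (exactly 2300/567)
Excess rainfall: 10.160 − 4.056 = 6.104 in; P > Ia so Q > 0
Q = (86518/14175)²/((86518/14175) + 11500/567) = (7485364324/200930625)/(374018/14175) = 3742682162/2650852575 in ≈ 1.412 in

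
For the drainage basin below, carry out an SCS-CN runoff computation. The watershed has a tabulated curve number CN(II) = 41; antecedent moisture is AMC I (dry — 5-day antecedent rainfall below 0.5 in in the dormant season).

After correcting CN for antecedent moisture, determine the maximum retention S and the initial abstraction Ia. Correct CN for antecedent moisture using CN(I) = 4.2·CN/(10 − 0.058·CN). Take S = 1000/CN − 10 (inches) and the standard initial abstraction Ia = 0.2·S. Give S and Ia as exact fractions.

S = 29500/861 in ≈ 34.262 in; Ia = 5900/861 in ≈ 6.852 in

CN(I) from CN(II)=41: (4.2·41)/(10 − 0.058·41) = 86100/3811 ≈ 22.592
Retention S: 1000/CN − 10 with CN=22.592 → S = 29500/861 ≈ 34.262 in
Initial abstraction Ia = S/5 = (29500/861)/5 = 5900/861 ≈ 6.852 in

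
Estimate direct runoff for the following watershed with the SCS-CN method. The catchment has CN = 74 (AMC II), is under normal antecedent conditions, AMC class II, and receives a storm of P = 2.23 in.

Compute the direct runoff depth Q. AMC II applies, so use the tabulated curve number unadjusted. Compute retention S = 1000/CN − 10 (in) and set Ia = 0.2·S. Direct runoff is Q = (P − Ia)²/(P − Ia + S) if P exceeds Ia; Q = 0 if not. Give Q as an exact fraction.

Q = 31933801/69008700 in ≈ 0.463 in

CN(II) = 74; AMC II needs no correction.
Max retention: S = 1000/74 − 10 = 130/37 in (≈ 3.514 in)
Initial abstraction Ia = S/5 = (130/37)/5 = 26/37 ≈ 0.703 in
Since P=2.230 > Ia=0.703: effective rainfall P−Ia = 5651/3700 in
Q = (5651/3700)²/((5651/3700) + 130/37) = (31933801/13690000)/(18651/3700) = 31933801/69008700 in ≈ 0.463 in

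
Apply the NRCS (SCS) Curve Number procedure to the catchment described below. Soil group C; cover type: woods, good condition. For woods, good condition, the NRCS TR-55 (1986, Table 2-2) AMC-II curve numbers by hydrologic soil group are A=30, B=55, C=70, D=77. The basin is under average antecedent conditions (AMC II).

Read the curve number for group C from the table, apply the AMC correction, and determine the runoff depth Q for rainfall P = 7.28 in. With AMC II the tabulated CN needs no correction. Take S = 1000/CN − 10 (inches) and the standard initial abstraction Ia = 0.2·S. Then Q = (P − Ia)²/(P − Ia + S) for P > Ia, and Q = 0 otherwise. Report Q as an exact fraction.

NRCS table: woods, good condition, soil group C → CN(II) = 70
AMC II — tabulated CN = 70 applies directly.
Retention S: 1000/CN − 10 with CN=70.000 → S = 30/7 ≈ 4.286 in
Ia = 0.2·(30/7) = 6/7 in ≈ 0.857 in
Excess rainfall: 7.280 − 0.857 = 6.423 in; P > Ia so Q > 0
Q: (1124/175)² ÷ (1874/175) = 631688/163975 in (≈ 3.852 in)

Q = 631688/163975 in ≈ 3.852 in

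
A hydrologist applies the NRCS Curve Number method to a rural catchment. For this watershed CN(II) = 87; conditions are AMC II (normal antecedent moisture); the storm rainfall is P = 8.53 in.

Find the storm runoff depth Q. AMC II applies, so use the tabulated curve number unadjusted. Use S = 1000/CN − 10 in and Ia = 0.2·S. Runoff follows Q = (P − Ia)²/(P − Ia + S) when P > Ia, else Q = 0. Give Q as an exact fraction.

AMC II — tabulated CN = 87 applies directly.
Max retention: S = 1000/87 − 10 = 130/87 in (≈ 1.494 in)
Ia = 0.2S: 0.2·1.494 = 0.299 in (exactly 26/87)
Since P=8.530 > Ia=0.299: effective rainfall P−Ia = 71611/8700 in
Q: (71611/8700)² ÷ (84611/8700) = 5128135321/736115700 in (≈ 6.966 in)

Q = 5128135321/736115700 in ≈ 6.966 in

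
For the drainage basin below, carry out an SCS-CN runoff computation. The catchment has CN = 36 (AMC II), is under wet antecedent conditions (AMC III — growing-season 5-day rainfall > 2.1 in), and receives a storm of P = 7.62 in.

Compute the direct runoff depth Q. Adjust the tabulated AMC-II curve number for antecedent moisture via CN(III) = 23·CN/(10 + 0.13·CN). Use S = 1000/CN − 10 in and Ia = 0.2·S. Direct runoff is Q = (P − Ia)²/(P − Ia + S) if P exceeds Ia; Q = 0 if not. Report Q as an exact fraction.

Q = 3952259689/1478673450 in ≈ 2.673 in

Adjust CN=36 to AMC III: 23·36/(10 + 0.13·36) → 828 ÷ (367/25) = 20700/367 ≈ 56.403
Retention S: 1000/CN − 10 with CN=56.403 → S = 1600/207 ≈ 7.729 in
Ia = 0.2S: 0.2·7.729 = 1.546 in (exactly 320/207)
Excess rainfall: 7.620 − 1.546 = 6.074 in; P > Ia so Q > 0
Runoff Q = (P−Ia)²/(P−Ia+S) = (6.074)²/(6.074+7.729) = 3952259689/1478673450 ≈ 2.673 in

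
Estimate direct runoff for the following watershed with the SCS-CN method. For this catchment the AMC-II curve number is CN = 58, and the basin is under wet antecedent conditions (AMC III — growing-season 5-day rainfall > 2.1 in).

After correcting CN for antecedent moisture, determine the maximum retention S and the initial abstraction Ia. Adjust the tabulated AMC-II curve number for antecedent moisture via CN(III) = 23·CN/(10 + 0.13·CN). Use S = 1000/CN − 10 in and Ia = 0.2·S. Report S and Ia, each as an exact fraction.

Adjust CN=58 to AMC III: 23·58/(10 + 0.13·58) → 1334 ÷ (877/50) = 66700/877 ≈ 76.055
S = 1000/(66700/877) − 10 = 2100/667 in ≈ 3.148 in
Ia = 0.2·(2100/667) = 420/667 in ≈ 0.630 in

S = 2100/667 in ≈ 3.148 in; Ia = 420/667 in ≈ 0.630 in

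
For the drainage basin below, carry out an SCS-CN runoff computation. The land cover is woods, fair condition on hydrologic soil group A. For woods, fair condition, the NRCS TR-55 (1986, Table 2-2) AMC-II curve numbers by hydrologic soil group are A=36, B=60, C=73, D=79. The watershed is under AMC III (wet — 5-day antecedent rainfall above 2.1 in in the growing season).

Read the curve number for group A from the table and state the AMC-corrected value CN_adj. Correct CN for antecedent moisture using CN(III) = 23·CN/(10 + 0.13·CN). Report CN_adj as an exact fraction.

CN_adj = 20700/367 ≈ 56.403

NRCS table: woods, fair condition, soil group A → CN(II) = 36
CN(III) from CN(II)=36: (23·36)/(10 + 0.13·36) = 20700/367 ≈ 56.403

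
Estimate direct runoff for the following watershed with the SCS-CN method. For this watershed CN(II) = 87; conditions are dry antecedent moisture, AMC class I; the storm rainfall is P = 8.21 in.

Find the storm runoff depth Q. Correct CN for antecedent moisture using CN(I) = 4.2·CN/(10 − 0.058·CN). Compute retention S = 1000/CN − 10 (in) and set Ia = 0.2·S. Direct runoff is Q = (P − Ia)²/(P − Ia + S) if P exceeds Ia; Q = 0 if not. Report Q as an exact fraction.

Q = 1876809581089/369047970900 in ≈ 5.086 in

CN(I) from CN(II)=87: (4.2·87)/(10 − 0.058·87) = 182700/2477 ≈ 73.759
Retention S: 1000/CN − 10 with CN=73.759 → S = 6500/1827 ≈ 3.558 in
Ia = 0.2·(6500/1827) = 1300/1827 in ≈ 0.712 in
P − Ia = 8.210 − 0.712 = 1369967/182700 ≈ 7.498 in (> 0, runoff occurs)
Runoff Q = (P−Ia)²/(P−Ia+S) = (7.498)²/(7.498+3.558) = 1876809581089/369047970900 ≈ 5.086 in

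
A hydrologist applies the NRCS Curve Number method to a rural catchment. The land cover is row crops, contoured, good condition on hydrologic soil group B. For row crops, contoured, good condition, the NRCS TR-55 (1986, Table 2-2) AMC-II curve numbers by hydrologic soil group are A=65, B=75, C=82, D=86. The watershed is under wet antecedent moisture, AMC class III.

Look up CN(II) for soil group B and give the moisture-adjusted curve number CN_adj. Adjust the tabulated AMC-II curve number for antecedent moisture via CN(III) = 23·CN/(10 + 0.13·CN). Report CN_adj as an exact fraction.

NRCS table: row crops, contoured, good condition, soil group B → CN(II) = 75
Adjust CN=75 to AMC III: 23·75/(10 + 0.13·75) → 1725 ÷ (79/4) = 6900/79 ≈ 87.342

CN_adj = 6900/79 ≈ 87.342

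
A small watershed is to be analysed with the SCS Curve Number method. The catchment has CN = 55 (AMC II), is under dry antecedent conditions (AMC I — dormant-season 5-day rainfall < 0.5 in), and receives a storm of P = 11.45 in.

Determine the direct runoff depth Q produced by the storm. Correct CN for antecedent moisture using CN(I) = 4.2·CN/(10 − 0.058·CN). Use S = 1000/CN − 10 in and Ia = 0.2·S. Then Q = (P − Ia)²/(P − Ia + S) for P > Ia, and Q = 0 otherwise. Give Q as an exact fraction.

Q = 135326689/64114820 in ≈ 2.111 in

Adjust CN=55 to AMC I: 4.2·55/(10 − 0.058·55) → 231 ÷ (681/100) = 7700/227 ≈ 33.921
Max retention: S = 1000/(7700/227) − 10 = 1500/77 in (≈ 19.481 in)
Ia = 0.2S: 0.2·19.481 = 3.896 in (exactly 300/77)
Since P=11.450 > Ia=3.896: effective rainfall P−Ia = 11633/1540 in
Q: (11633/1540)² ÷ (41633/1540) = 135326689/64114820 in (≈ 2.111 in)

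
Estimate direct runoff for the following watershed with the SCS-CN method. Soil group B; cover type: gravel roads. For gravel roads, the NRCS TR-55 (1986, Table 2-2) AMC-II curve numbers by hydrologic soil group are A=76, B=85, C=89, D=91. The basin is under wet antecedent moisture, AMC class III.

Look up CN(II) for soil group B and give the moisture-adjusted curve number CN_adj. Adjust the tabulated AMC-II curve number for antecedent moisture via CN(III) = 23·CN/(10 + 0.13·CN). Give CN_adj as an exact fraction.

CN_adj = 39100/421 ≈ 92.874

NRCS table: gravel roads, soil group B → CN(II) = 85
CN(III) from CN(II)=85: (23·85)/(10 + 0.13·85) = 39100/421 ≈ 92.874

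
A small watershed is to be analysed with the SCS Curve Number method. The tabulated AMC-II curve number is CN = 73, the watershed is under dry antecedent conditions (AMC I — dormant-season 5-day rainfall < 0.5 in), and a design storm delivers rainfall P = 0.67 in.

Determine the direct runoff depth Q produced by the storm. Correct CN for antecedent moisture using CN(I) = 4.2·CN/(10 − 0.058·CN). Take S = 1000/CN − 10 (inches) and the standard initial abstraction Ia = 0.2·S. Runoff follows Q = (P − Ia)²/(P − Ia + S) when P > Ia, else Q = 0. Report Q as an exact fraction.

Q = 0 in ≈ 0.000 in

Dry (AMC I): CN(I) = 4.2·73/(10 − 0.058·73) = (1533/5)/(2883/500) = 51100/961 ≈ 53.174
Retention S: 1000/CN − 10 with CN=53.174 → S = 4500/511 ≈ 8.806 in
Ia = 0.2S: 0.2·8.806 = 1.761 in (exactly 900/511)
P = 0.670 ≤ Ia = 1.761 in: entire storm abstracted, Q = 0.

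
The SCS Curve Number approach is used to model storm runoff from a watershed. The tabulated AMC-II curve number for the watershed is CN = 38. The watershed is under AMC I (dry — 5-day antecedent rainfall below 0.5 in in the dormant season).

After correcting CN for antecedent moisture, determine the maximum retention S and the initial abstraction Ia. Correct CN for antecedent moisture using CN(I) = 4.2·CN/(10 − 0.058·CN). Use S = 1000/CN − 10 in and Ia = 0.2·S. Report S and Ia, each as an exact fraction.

S = 15500/399 in ≈ 38.847 in; Ia = 3100/399 in ≈ 7.769 in

Adjust CN=38 to AMC I: 4.2·38/(10 − 0.058·38) → (798/5) ÷ (1949/250) = 39900/1949 ≈ 20.472
Retention S: 1000/CN − 10 with CN=20.472 → S = 15500/399 ≈ 38.847 in
Ia = 0.2·(15500/399) = 3100/399 in ≈ 7.769 in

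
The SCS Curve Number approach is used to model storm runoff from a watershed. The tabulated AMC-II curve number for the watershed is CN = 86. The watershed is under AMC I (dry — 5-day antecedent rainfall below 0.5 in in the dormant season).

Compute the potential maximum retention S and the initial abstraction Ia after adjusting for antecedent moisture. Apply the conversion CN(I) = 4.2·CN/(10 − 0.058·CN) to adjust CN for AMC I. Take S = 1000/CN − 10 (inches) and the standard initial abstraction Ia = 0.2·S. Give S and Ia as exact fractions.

CN(I) from CN(II)=86: (4.2·86)/(10 − 0.058·86) = 12900/179 ≈ 72.067
Retention S: 1000/CN − 10 with CN=72.067 → S = 500/129 ≈ 3.876 in
Initial abstraction Ia = S/5 = (500/129)/5 = 100/129 ≈ 0.775 in

S = 500/129 in ≈ 3.876 in; Ia = 100/129 in ≈ 0.775 in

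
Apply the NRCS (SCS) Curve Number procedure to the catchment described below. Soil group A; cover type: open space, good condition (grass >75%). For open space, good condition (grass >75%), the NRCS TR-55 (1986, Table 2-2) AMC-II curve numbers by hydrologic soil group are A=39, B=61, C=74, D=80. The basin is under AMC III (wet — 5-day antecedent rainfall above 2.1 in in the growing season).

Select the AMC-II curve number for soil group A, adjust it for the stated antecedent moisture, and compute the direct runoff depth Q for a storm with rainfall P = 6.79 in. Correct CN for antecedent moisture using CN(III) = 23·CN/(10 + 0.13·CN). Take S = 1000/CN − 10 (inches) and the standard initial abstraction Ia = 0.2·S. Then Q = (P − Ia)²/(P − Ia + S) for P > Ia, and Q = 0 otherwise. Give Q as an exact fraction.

Q = 237230365969/98406551100 in ≈ 2.411 in

NRCS table: open space, good condition (grass >75%), soil group A → CN(II) = 39
Wet (AMC III): CN(III) = 23·39/(10 + 0.13·39) = 897/(1507/100) = 89700/1507 ≈ 59.522
Max retention: S = 1000/(89700/1507) − 10 = 6100/897 in (≈ 6.800 in)
Ia = 0.2S: 0.2·6.800 = 1.360 in (exactly 1220/897)
Since P=6.790 > Ia=1.360: effective rainfall P−Ia = 487063/89700 in
Runoff Q = (P−Ia)²/(P−Ia+S) = (5.430)²/(5.430+6.800) = 237230365969/98406551100 ≈ 2.411 in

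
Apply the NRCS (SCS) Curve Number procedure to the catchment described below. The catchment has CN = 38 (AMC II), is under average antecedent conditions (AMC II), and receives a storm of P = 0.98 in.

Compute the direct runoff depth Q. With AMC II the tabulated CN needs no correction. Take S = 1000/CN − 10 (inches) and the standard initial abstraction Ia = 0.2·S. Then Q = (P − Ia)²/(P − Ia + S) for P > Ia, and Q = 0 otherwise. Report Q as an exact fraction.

AMC II — tabulated CN = 38 applies directly.
Retention S: 1000/CN − 10 with CN=38.000 → S = 310/19 ≈ 16.316 in
Initial abstraction Ia = S/5 = (310/19)/5 = 62/19 ≈ 3.263 in
P = 0.980 ≤ Ia = 3.263 in: entire storm abstracted, Q = 0.

Q = 0 in ≈ 0.000 in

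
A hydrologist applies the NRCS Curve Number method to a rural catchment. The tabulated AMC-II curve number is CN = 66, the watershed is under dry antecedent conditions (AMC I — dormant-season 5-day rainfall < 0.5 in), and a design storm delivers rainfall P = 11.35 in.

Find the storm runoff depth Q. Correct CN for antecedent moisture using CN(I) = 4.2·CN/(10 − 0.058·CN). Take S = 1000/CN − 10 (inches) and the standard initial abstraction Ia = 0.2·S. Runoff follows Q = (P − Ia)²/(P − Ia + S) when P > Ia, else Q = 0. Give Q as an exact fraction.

Dry (AMC I): CN(I) = 4.2·66/(10 − 0.058·66) = (1386/5)/(1543/250) = 69300/1543 ≈ 44.913
Max retention: S = 1000/(69300/1543) − 10 = 8500/693 in (≈ 12.266 in)
Ia = 0.2S: 0.2·12.266 = 2.453 in (exactly 1700/693)
Since P=11.350 > Ia=2.453: effective rainfall P−Ia = 123311/13860 in
Q = (123311/13860)²/((123311/13860) + 8500/693) = (15205602721/192099600)/(293311/13860) = 15205602721/4065290460 in ≈ 3.740 in

Q = 15205602721/4065290460 in ≈ 3.740 in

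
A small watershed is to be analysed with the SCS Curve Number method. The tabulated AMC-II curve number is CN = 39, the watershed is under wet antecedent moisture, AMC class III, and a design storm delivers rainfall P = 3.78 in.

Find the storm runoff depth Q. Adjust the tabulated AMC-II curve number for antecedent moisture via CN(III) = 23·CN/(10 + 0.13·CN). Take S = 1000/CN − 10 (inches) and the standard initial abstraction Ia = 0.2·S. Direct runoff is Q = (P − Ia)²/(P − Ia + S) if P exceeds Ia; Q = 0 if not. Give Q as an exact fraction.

Adjust CN=39 to AMC III: 23·39/(10 + 0.13·39) → 897 ÷ (1507/100) = 89700/1507 ≈ 59.522
Max retention: S = 1000/(89700/1507) − 10 = 6100/897 in (≈ 6.800 in)
Initial abstraction Ia = S/5 = (6100/897)/5 = 1220/897 ≈ 1.360 in
Since P=3.780 > Ia=1.360: effective rainfall P−Ia = 108533/44850 in
Runoff Q = (P−Ia)²/(P−Ia+S) = (2.420)²/(2.420+6.800) = 11779412089/18546955050 ≈ 0.635 in

Q = 11779412089/18546955050 in ≈ 0.635 in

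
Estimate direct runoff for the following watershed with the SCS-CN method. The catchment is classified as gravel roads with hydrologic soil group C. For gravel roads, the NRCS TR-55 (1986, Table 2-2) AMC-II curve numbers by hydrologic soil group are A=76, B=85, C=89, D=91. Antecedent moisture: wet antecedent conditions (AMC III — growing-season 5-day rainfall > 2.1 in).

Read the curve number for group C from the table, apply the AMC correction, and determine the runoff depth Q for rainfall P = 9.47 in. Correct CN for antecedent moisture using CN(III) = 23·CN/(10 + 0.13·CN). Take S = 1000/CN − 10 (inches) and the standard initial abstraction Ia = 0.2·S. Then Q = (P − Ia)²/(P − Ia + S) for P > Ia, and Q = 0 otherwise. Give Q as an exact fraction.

Q = 3673006747081/414826392300 in ≈ 8.854 in

NRCS table: gravel roads, soil group C → CN(II) = 89
Adjust CN=89 to AMC III: 23·89/(10 + 0.13·89) → 2047 ÷ (2157/100) = 204700/2157 ≈ 94.900
Retention S: 1000/CN − 10 with CN=94.900 → S = 1100/2047 ≈ 0.537 in
Ia = 0.2S: 0.2·0.537 = 0.107 in (exactly 220/2047)
Excess rainfall: 9.470 − 0.107 = 9.363 in; P > Ia so Q > 0
Q = (1916509/204700)²/((1916509/204700) + 1100/2047) = (3673006747081/41902090000)/(2026509/204700) = 3673006747081/414826392300 in ≈ 8.854 in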